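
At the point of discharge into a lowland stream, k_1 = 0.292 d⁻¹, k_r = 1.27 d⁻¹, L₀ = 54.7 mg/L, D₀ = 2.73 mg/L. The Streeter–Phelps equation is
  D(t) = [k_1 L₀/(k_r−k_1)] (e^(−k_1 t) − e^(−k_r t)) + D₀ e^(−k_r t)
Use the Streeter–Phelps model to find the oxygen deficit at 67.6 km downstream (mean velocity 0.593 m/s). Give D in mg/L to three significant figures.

D ≈ 8.56 mg/L

Travel time t = x/v = 67.6 km / (0.593 m/s) = 67600 m / 0.593 m/s = 114000 s = 1.319 d.
k_1 L₀/(k_r−k_1) = 0.292×54.7/(1.27−0.292) = 15.97/0.9780 = 16.33 mg/L.
e^(−k_1 t) = e^(−0.292×1.319) = 0.6803; e^(−k_r t) = e^(−1.27×1.319) = 0.1872.
D = 16.33 × (0.6803 − 0.1872) + 2.73 × 0.1872 = 8.053 + 0.5110 = 8.564 mg/L.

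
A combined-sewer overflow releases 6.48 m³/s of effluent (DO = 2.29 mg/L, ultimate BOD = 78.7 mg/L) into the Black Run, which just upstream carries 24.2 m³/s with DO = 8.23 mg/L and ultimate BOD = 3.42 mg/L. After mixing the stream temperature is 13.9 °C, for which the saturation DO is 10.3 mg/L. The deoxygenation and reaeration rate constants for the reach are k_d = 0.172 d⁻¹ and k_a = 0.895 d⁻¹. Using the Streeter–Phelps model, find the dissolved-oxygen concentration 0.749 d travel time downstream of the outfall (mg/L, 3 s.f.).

Mixed DO = (24.2×8.23 + 6.48×2.29)/(24.2+6.48) = 214.0/30.68 = 6.975 mg/L.
Mixed L₀ = (24.2×3.42 + 6.48×78.7)/(30.68) = 592.7/30.68 = 19.32 mg/L.
Initial deficit D₀ = C_s − DO₀ = 10.3 − 6.975 = 3.325 mg/L.
D(0.749) = [0.172×19.32/(0.895−0.172)](e^(−0.172×0.749) − e^(−0.895×0.749)) + 3.325 e^(−0.895×0.749)
= 4.596 × (0.8791 − 0.5115) + 3.325 × 0.5115 = 3.390 mg/L.
DO = 10.3 − 3.390 = 6.910 mg/L.

DO ≈ 6.91 mg/L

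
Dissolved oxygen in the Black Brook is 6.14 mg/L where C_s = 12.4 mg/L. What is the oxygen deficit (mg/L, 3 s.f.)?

D = C_s − C = 12.4 − 6.14 = 6.26 mg/L.

D ≈ 6.26 mg/L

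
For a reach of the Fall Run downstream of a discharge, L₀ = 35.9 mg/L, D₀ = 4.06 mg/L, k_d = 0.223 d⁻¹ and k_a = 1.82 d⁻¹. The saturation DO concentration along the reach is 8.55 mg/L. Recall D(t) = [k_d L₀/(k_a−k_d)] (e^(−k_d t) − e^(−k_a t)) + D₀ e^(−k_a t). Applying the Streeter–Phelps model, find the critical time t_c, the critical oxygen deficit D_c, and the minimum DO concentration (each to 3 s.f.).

t_c ≈ 0.275 d; D_c ≈ 4.14 mg/L; min DO ≈ 4.41 mg/L

With k_a/k_d = 8.161 and 1 − D₀(k_a−k_d)/(k_d L₀) = 0.1901,
t_c = ln(8.161 × 0.1901) / (1.82 − 0.223) = ln(1.551) / 1.597 = 0.4392/1.597 = 0.2750 d.
L(t_c) = L₀ e^(−k_d t_c) = 35.9 × 0.9405 = 33.76 mg/L, and at the critical point k_a D_c = k_d L, so D_c = (0.223/1.82) × 33.76 = 4.137 mg/L.
Minimum DO = C_s − D_c = 8.55 − 4.137 = 4.413 mg/L.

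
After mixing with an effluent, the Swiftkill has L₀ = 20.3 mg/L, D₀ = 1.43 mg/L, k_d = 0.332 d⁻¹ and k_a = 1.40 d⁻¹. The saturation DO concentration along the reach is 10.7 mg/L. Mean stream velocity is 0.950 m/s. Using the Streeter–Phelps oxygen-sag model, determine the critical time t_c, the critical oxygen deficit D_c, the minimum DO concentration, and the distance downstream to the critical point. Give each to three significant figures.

t_c ≈ 1.11 d; D_c ≈ 3.33 mg/L; min DO ≈ 7.37 mg/L; x_c ≈ 90.9 km

With k_a/k_d = 4.217 and 1 − D₀(k_a−k_d)/(k_d L₀) = 0.7734,
t_c = ln(4.217 × 0.7734) / (1.40 − 0.332) = ln(3.261) / 1.068 = 1.182/1.068 = 1.107 d.
D_c = (k_d/k_a) L₀ e^(−k_d t_c) = (0.332/1.40) × 20.3 × e^(−0.332×1.107) = 0.2371 × 20.3 × 0.6925 = 3.334 mg/L.
Minimum DO = C_s − D_c = 10.7 − 3.334 = 7.366 mg/L.
x_c = v t_c = 0.950 m/s × 1.107 d × 86400 s/d = 90850 m ≈ 90.9 km.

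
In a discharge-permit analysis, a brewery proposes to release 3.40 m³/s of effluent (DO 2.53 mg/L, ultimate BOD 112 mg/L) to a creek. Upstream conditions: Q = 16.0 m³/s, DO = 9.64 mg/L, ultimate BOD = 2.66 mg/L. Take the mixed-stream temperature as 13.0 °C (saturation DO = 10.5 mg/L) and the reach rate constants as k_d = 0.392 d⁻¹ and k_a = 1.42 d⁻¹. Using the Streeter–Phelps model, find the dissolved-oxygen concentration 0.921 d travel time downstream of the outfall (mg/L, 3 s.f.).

DO ≈ 6.38 mg/L

Mixed DO = (16.0×9.64 + 3.40×2.53)/(16.0+3.40) = 162.8/19.40 = 8.394 mg/L.
Mixed L₀ = (16.0×2.66 + 3.40×112)/(19.40) = 423.4/19.40 = 21.82 mg/L.
Initial deficit D₀ = C_s − DO₀ = 10.5 − 8.394 = 2.106 mg/L.
D(0.921) = [0.392×21.82/(1.42−0.392)](e^(−0.392×0.921) − e^(−1.42×0.921)) + 2.106 e^(−1.42×0.921)
= 8.321 × (0.6970 − 0.2704) + 2.106 × 0.2704 = 4.119 mg/L.
DO = 10.5 − 4.119 = 6.381 mg/L.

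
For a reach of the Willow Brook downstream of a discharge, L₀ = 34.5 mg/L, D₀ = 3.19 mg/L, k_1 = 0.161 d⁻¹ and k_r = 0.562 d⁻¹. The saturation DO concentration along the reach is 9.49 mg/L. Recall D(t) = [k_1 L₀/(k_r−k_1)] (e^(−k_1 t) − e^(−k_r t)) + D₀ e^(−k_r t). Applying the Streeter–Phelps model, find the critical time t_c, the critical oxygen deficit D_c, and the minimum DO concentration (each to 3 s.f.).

With k_r/k_1 = 3.491 and 1 − D₀(k_r−k_1)/(k_1 L₀) = 0.7697,
t_c = ln(3.491 × 0.7697) / (0.562 − 0.161) = ln(2.687) / 0.4010 = 0.9883/0.4010 = 2.465 d.
L(t_c) = L₀ e^(−k_1 t_c) = 34.5 × 0.6725 = 23.20 mg/L, and at the critical point k_r D_c = k_1 L, so D_c = (0.161/0.562) × 23.20 = 6.646 mg/L.
Minimum DO = C_s − D_c = 9.49 − 6.646 = 2.844 mg/L.

t_c ≈ 2.46 d; D_c ≈ 6.65 mg/L; min DO ≈ 2.84 mg/L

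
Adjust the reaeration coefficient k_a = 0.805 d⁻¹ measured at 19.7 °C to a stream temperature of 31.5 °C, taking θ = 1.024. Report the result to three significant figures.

k_a(T₂) = k_a(T₁) · θ^(T₂−T₁) = 0.805 × 1.024^(31.5−19.7)
= 0.805 × 1.024^11.8 = 0.805 × 1.323 = 1.065 d⁻¹.

k_a ≈ 1.06 d⁻¹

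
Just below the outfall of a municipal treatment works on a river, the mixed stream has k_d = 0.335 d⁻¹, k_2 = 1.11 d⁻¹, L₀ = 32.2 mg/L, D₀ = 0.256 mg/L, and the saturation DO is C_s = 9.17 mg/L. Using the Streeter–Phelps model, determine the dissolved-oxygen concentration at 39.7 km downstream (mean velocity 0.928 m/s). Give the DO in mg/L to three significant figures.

DO ≈ 5.26 mg/L

Travel time t = x/v = 39.7 km / (0.928 m/s) = 39700 m / 0.928 m/s = 42780 s = 0.4951 d.
k_d L₀/(k_2−k_d) = 0.335×32.2/(1.11−0.335) = 10.79/0.7750 = 13.92 mg/L.
e^(−k_d t) = e^(−0.335×0.4951) = 0.8472; e^(−k_2 t) = e^(−1.11×0.4951) = 0.5772.
D = 13.92 × (0.8472 − 0.5772) + 0.256 × 0.5772 = 3.758 + 0.1478 = 3.905 mg/L.
DO = C_s − D = 9.17 − 3.905 = 5.265 mg/L.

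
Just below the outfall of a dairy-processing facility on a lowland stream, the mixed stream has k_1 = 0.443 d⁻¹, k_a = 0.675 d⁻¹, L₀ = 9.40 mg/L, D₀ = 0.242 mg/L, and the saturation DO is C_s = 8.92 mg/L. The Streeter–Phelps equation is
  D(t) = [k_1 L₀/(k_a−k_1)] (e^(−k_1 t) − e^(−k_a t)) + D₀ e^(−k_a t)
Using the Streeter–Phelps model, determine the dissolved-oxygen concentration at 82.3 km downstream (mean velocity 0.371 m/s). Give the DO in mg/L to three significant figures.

DO ≈ 6.29 mg/L

Travel time t = x/v = 82.3 km / (0.371 m/s) = 82300 m / 0.371 m/s = 221800 s = 2.568 d.
k_1 L₀/(k_a−k_1) = 0.443×9.40/(0.675−0.443) = 4.164/0.2320 = 17.95 mg/L.
e^(−k_1 t) = e^(−0.443×2.568) = 0.3206; e^(−k_a t) = e^(−0.675×2.568) = 0.1767.
D = 17.95 × (0.3206 − 0.1767) + 0.242 × 0.1767 = 2.583 + 0.04277 = 2.626 mg/L.
DO = C_s − D = 8.92 − 2.626 = 6.294 mg/L.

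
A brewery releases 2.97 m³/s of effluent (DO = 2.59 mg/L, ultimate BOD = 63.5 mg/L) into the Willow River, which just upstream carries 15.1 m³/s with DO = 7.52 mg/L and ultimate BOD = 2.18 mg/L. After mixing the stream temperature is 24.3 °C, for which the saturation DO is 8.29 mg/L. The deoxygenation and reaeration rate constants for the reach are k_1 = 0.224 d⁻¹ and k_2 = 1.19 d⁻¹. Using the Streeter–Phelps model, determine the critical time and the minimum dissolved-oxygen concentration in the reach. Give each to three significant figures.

Mixed DO = (15.1×7.52 + 2.97×2.59)/(15.1+2.97) = 121.2/18.07 = 6.710 mg/L.
Mixed L₀ = (15.1×2.18 + 2.97×63.5)/(18.07) = 221.5/18.07 = 12.26 mg/L.
Initial deficit D₀ = C_s − DO₀ = 8.29 − 6.710 = 1.580 mg/L.
t_c = (1/0.9660) ln[(1.19/0.224)(1 − 1.580×0.9660/(0.224×12.26))] = 1.035 × ln(2.359) = 0.8885 d.
D_c = (0.224/1.19) × 12.26 × e^(−0.224×0.8885) = 0.1882 × 12.26 × 0.8195 = 1.891 mg/L.
Minimum DO = 8.29 − 1.891 = 6.399 mg/L.

t_c ≈ 0.888 d; minimum DO ≈ 6.40 mg/L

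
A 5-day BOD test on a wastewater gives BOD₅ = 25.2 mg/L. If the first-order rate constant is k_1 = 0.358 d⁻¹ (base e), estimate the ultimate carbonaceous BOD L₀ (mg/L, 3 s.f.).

BOD₅ = L₀(1 − e^(−5k_1)) ⇒ L₀ = BOD₅ / (1 − e^(−5×0.358))
= 25.2 / (1 − 0.1670) = 25.2 / 0.8330 = 30.25 mg/L.

L₀ ≈ 30.3 mg/L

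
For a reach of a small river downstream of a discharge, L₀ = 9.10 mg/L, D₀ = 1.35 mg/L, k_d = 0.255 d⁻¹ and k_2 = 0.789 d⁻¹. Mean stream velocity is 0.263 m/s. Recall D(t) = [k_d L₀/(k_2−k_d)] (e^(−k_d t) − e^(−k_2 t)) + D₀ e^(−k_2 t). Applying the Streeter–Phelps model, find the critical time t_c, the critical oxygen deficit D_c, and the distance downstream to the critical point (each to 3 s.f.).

t_c ≈ 1.42 d; D_c ≈ 2.05 mg/L; x_c ≈ 32.2 km

With k_2/k_d = 3.094 and 1 − D₀(k_2−k_d)/(k_d L₀) = 0.6893,
t_c = ln(3.094 × 0.6893) / (0.789 − 0.255) = ln(2.133) / 0.5340 = 0.7575/0.5340 = 1.418 d.
D_c = (k_d/k_2) L₀ e^(−k_d t_c) = (0.255/0.789) × 9.10 × e^(−0.255×1.418) = 0.3232 × 9.10 × 0.6965 = 2.048 mg/L.
x_c = v t_c = 0.263 m/s × 1.418 d × 86400 s/d = 32230 m ≈ 32.2 km.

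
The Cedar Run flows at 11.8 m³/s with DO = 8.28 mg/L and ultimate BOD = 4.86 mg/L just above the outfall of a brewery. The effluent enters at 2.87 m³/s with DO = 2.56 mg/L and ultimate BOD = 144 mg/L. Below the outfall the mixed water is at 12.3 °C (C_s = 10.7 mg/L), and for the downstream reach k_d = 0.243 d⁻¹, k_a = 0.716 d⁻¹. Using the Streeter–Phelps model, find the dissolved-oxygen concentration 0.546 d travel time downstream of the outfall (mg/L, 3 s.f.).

Mixed DO = (11.8×8.28 + 2.87×2.56)/(11.8+2.87) = 105.1/14.67 = 7.161 mg/L.
Mixed L₀ = (11.8×4.86 + 2.87×144)/(14.67) = 470.6/14.67 = 32.08 mg/L.
Initial deficit D₀ = C_s − DO₀ = 10.7 − 7.161 = 3.539 mg/L.
D(0.546) = [0.243×32.08/(0.716−0.243)](e^(−0.243×0.546) − e^(−0.716×0.546)) + 3.539 e^(−0.716×0.546)
= 16.48 × (0.8757 − 0.6764) + 3.539 × 0.6764 = 5.679 mg/L.
DO = 10.7 − 5.679 = 5.021 mg/L.

DO ≈ 5.02 mg/L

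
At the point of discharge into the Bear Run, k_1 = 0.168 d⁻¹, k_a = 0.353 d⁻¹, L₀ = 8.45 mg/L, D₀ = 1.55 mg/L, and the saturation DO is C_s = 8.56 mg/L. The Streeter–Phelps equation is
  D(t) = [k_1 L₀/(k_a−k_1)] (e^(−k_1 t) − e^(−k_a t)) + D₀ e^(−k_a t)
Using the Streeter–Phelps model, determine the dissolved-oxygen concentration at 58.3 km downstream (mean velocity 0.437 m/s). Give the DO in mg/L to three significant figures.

Travel time t = x/v = 58.3 km / (0.437 m/s) = 58300 m / 0.437 m/s = 133400 s = 1.544 d.
k_1 L₀/(k_a−k_1) = 0.168×8.45/(0.353−0.168) = 1.420/0.1850 = 7.674 mg/L.
e^(−k_1 t) = e^(−0.168×1.544) = 0.7715; e^(−k_a t) = e^(−0.353×1.544) = 0.5798.
D = 7.674 × (0.7715 − 0.5798) + 1.55 × 0.5798 = 1.471 + 0.8987 = 2.370 mg/L.
DO = C_s − D = 8.56 − 2.370 = 6.190 mg/L.

DO ≈ 6.19 mg/L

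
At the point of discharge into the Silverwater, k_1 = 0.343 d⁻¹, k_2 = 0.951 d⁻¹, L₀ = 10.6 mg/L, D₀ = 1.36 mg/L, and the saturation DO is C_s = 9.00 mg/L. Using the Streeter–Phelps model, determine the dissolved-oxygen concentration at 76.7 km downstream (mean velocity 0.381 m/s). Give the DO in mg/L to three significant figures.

DO ≈ 6.81 mg/L

Travel time t = x/v = 76.7 km / (0.381 m/s) = 76700 m / 0.381 m/s = 201300 s = 2.330 d.
k_1 L₀/(k_2−k_1) = 0.343×10.6/(0.951−0.343) = 3.636/0.6080 = 5.980 mg/L.
e^(−k_1 t) = e^(−0.343×2.330) = 0.4497; e^(−k_2 t) = e^(−0.951×2.330) = 0.1091.
D = 5.980 × (0.4497 − 0.1091) + 1.36 × 0.1091 = 2.037 + 0.1483 = 2.185 mg/L.
DO = C_s − D = 9.00 − 2.185 = 6.815 mg/L.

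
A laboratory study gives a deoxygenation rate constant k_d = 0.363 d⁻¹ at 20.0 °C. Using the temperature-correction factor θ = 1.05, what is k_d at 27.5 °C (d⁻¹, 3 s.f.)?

k_d ≈ 0.523 d⁻¹

k_d(T₂) = k_d(T₁) · θ^(T₂−T₁) = 0.363 × 1.05^(27.5−20.0)
= 0.363 × 1.05^7.50 = 0.363 × 1.442 = 0.5234 d⁻¹.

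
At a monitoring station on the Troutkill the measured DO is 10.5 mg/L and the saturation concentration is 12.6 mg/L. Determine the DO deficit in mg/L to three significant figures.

D ≈ 2.10 mg/L

D = C_s − C = 12.6 − 10.5 = 2.10 mg/L.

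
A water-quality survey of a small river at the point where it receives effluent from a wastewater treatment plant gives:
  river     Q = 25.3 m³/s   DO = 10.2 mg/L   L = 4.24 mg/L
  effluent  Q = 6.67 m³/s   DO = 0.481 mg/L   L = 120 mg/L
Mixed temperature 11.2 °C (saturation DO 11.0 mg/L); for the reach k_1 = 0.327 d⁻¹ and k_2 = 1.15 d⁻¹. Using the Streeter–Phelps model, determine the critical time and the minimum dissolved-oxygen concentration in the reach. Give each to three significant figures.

Mixed DO = (25.3×10.2 + 6.67×0.481)/(25.3+6.67) = 261.3/31.97 = 8.172 mg/L.
Mixed L₀ = (25.3×4.24 + 6.67×120)/(31.97) = 907.7/31.97 = 28.39 mg/L.
Initial deficit D₀ = C_s − DO₀ = 11.0 − 8.172 = 2.828 mg/L.
t_c = (1/0.8230) ln[(1.15/0.327)(1 − 2.828×0.8230/(0.327×28.39))] = 1.215 × ln(2.635) = 1.177 d.
D_c = (0.327/1.15) × 28.39 × e^(−0.327×1.177) = 0.2843 × 28.39 × 0.6804 = 5.493 mg/L.
Minimum DO = 11.0 − 5.493 = 5.507 mg/L.

t_c ≈ 1.18 d; minimum DO ≈ 5.51 mg/L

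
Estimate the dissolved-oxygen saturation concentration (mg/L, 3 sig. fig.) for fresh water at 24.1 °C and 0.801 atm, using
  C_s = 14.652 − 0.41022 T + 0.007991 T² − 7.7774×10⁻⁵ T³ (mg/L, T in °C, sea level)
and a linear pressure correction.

C_s ≈ 6.66 mg/L

At sea level: C_s = 14.652 − 0.41022×24.1 + 0.007991×24.1² − 7.7774×10⁻⁵×24.1³ = 8.318 mg/L.
Pressure correction: C_s' = 8.318 × 0.801 = 6.663 mg/L.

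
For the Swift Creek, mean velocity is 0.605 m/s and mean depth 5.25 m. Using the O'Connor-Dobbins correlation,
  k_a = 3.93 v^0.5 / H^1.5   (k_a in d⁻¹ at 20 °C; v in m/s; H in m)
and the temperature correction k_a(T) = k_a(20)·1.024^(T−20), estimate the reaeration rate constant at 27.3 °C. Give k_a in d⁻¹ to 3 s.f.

k_a ≈ 0.302 d⁻¹

k_a(20) = 3.93 × 0.605^0.5 / 5.25^1.5 = 3.93 × 0.7778 / 12.03 = 0.2541 d⁻¹.
k_a(27.3) = 0.2541 × 1.024^(27.3−20) = 0.2541 × 1.189 = 0.3021 d⁻¹.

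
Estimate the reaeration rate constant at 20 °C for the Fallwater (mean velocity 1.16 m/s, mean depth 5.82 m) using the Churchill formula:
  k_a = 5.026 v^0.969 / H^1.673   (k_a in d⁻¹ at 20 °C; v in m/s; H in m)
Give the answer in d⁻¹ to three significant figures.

k_a = 5.026 × 1.16^0.969 / 5.82^1.673 = 5.026 × 1.155 / 19.04 = 0.3048 d⁻¹.

k_a ≈ 0.305 d⁻¹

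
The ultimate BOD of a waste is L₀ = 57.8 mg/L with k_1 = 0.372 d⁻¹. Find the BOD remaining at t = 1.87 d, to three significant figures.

L_t = L₀ e^(−k_1 t) = 57.8 × e^(−0.372×1.87) = 57.8 × 0.4988 = 28.83 mg/L.

L ≈ 28.8 mg/L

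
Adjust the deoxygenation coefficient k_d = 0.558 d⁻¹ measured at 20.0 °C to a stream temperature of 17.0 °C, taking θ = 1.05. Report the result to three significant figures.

k_d ≈ 0.482 d⁻¹

k_d(T₂) = k_d(T₁) · θ^(T₂−T₁) = 0.558 × 1.05^(17.0−20.0)
= 0.558 × 1.05^-3.00 = 0.558 × 0.8638 = 0.4820 d⁻¹.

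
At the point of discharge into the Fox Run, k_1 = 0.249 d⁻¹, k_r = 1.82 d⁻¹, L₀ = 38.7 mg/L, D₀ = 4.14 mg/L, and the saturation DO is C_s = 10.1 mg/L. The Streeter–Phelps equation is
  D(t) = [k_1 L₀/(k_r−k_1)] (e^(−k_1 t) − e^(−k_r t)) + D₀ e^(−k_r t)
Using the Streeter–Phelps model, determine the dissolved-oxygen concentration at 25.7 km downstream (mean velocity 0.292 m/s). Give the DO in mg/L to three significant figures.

DO ≈ 5.65 mg/L

Travel time t = x/v = 25.7 km / (0.292 m/s) = 25700 m / 0.292 m/s = 88010 s = 1.019 d.
k_1 L₀/(k_r−k_1) = 0.249×38.7/(1.82−0.249) = 9.636/1.571 = 6.134 mg/L.
e^(−k_1 t) = e^(−0.249×1.019) = 0.7760; e^(−k_r t) = e^(−1.82×1.019) = 0.1566.
D = 6.134 × (0.7760 − 0.1566) + 4.14 × 0.1566 = 3.799 + 0.6484 = 4.447 mg/L.
DO = C_s − D = 10.1 − 4.447 = 5.653 mg/L.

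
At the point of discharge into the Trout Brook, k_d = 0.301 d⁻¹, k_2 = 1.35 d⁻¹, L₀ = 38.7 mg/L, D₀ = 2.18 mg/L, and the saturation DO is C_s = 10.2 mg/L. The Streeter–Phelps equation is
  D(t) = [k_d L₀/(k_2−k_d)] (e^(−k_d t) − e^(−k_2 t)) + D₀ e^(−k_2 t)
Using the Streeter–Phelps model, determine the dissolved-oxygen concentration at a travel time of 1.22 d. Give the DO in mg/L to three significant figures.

DO ≈ 4.23 mg/L

k_d L₀/(k_2−k_d) = 0.301×38.7/(1.35−0.301) = 11.65/1.049 = 11.10 mg/L.
e^(−k_d t) = e^(−0.301×1.220) = 0.6927; e^(−k_2 t) = e^(−1.35×1.220) = 0.1926.
D = 11.10 × (0.6927 − 0.1926) + 2.18 × 0.1926 = 5.553 + 0.4199 = 5.973 mg/L.
DO = C_s − D = 10.2 − 5.973 = 4.227 mg/L.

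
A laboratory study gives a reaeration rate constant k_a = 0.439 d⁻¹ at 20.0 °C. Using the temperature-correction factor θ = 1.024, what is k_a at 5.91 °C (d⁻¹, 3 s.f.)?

k_a(T₂) = k_a(T₁) · θ^(T₂−T₁) = 0.439 × 1.024^(5.91−20.0)
= 0.439 × 1.024^-14.1 = 0.439 × 0.7159 = 0.3143 d⁻¹.

k_a ≈ 0.314 d⁻¹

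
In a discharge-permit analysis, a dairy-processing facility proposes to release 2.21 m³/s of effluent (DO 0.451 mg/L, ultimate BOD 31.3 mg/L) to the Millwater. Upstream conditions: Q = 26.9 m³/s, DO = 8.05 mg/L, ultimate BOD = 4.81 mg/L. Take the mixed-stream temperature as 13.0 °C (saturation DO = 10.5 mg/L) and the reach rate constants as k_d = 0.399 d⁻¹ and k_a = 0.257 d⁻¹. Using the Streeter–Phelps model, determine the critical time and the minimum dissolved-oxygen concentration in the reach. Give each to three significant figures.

t_c ≈ 2.07 d; minimum DO ≈ 5.85 mg/L

Mixed DO = (26.9×8.05 + 2.21×0.451)/(26.9+2.21) = 217.5/29.11 = 7.473 mg/L.
Mixed L₀ = (26.9×4.81 + 2.21×31.3)/(29.11) = 198.6/29.11 = 6.821 mg/L.
Initial deficit D₀ = C_s − DO₀ = 10.5 − 7.473 = 3.027 mg/L.
t_c = (1/-0.1420) ln[(0.257/0.399)(1 − 3.027×-0.1420/(0.399×6.821))] = -7.042 × ln(0.7458) = 2.065 d.
D_c = (0.399/0.257) × 6.821 × e^(−0.399×2.065) = 1.553 × 6.821 × 0.4387 = 4.646 mg/L.
Minimum DO = 10.5 − 4.646 = 5.854 mg/L.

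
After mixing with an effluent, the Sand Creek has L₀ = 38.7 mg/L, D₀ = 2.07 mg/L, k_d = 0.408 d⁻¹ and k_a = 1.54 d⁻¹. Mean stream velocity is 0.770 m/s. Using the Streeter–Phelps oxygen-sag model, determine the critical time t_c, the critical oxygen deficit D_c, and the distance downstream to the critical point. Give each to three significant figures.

At the critical point dD/dt = 0, so k_d L₀ e^(−k_d t) = k_a D. Substituting D(t) from the Streeter–Phelps equation and solving for t gives
t_c = ln[(k_a/k_d)(1 − D₀(k_a−k_d)/(k_d L₀))] / (k_a−k_d).
Here k_a−k_d = 1.132 d⁻¹ and 1 − D₀(k_a−k_d)/(k_d L₀) = 1 − 2.07×1.132/(0.408×38.7) = 0.8516, so
t_c = ln(3.775 × 0.8516) / 1.132 = 1.168 / 1.132 = 1.031 d.
D_c = (k_d/k_a) L₀ e^(−k_d t_c) = (0.408/1.54) × 38.7 × e^(−0.408×1.031) = 0.2649 × 38.7 × 0.6565 = 6.731 mg/L.
x_c = v t_c = 0.770 m/s × 1.031 d × 86400 s/d = 68620 m ≈ 68.6 km.

t_c ≈ 1.03 d; D_c ≈ 6.73 mg/L; x_c ≈ 68.6 km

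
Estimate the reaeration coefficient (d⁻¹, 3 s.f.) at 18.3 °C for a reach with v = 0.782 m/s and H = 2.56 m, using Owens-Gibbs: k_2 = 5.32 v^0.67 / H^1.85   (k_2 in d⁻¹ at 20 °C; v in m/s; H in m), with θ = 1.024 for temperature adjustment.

k_2(20) = 5.32 × 0.782^0.67 / 2.56^1.85 = 5.32 × 0.8481 / 5.692 = 0.7927 d⁻¹.
k_2(18.3) = 0.7927 × 1.024^(18.3−20) = 0.7927 × 0.9605 = 0.7614 d⁻¹.

k_2 ≈ 0.761 d⁻¹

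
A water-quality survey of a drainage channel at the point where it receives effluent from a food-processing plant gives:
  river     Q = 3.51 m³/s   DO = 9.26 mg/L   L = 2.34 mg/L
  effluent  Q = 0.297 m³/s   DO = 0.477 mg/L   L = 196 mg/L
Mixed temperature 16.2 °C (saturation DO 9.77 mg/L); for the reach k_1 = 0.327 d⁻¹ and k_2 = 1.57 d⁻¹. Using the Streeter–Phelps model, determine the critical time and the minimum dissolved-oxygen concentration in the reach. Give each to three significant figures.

Mixed DO = (3.51×9.26 + 0.297×0.477)/(3.51+0.297) = 32.64/3.807 = 8.575 mg/L.
Mixed L₀ = (3.51×2.34 + 0.297×196)/(3.807) = 66.43/3.807 = 17.45 mg/L.
Initial deficit D₀ = C_s − DO₀ = 9.77 − 8.575 = 1.195 mg/L.
t_c = (1/1.243) ln[(1.57/0.327)(1 − 1.195×1.243/(0.327×17.45))] = 0.8045 × ln(3.551) = 1.020 d.
D_c = (0.327/1.57) × 17.45 × e^(−0.327×1.020) = 0.2083 × 17.45 × 0.7165 = 2.604 mg/L.
Minimum DO = 9.77 − 2.604 = 7.166 mg/L.

t_c ≈ 1.02 d; minimum DO ≈ 7.17 mg/L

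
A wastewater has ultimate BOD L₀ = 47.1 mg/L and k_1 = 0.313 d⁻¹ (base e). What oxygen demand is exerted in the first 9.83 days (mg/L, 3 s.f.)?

y ≈ 44.9 mg/L

y_t = L₀(1 − e^(−k_1 t)) = 47.1 × (1 − e^(−0.313×9.83))
= 47.1 × (1 − 0.04611) = 47.1 × 0.9539 = 44.93 mg/L.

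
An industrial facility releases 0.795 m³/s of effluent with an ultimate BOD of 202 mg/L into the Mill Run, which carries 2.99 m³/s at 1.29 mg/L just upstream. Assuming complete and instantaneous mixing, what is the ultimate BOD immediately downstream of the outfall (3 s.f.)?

Flow-weighted mixing: C = (Q_r C_r + Q_w C_w)/(Q_r + Q_w)
= (2.99×1.29 + 0.795×202)/(2.99 + 0.795) = 164.4/3.785 = 43.45 mg/L.

43.4 mg/L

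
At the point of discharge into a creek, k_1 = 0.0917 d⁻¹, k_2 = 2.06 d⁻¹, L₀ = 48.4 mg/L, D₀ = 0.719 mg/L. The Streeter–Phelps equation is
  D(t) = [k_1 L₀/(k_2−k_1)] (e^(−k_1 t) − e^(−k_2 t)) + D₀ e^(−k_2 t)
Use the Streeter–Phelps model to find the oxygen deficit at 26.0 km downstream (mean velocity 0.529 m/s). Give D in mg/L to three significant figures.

Travel time t = x/v = 26.0 km / (0.529 m/s) = 26000 m / 0.529 m/s = 49150 s = 0.5689 d.
k_1 L₀/(k_2−k_1) = 0.0917×48.4/(2.06−0.0917) = 4.438/1.968 = 2.255 mg/L.
e^(−k_1 t) = e^(−0.0917×0.5689) = 0.9492; e^(−k_2 t) = e^(−2.06×0.5689) = 0.3098.
D = 2.255 × (0.9492 − 0.3098) + 0.719 × 0.3098 = 1.442 + 0.2227 = 1.664 mg/L.

D ≈ 1.66 mg/L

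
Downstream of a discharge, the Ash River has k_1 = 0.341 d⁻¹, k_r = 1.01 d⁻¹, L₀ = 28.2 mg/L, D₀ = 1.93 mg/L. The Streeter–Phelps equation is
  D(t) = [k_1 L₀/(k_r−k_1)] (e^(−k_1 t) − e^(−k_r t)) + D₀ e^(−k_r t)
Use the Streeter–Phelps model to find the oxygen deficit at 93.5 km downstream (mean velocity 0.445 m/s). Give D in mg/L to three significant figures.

Travel time t = x/v = 93.5 km / (0.445 m/s) = 93500 m / 0.445 m/s = 210100 s = 2.432 d.
k_1 L₀/(k_r−k_1) = 0.341×28.2/(1.01−0.341) = 9.616/0.6690 = 14.37 mg/L.
e^(−k_1 t) = e^(−0.341×2.432) = 0.4364; e^(−k_r t) = e^(−1.01×2.432) = 0.08576.
D = 14.37 × (0.4364 − 0.08576) + 1.93 × 0.08576 = 5.040 + 0.1655 = 5.205 mg/L.

D ≈ 5.21 mg/L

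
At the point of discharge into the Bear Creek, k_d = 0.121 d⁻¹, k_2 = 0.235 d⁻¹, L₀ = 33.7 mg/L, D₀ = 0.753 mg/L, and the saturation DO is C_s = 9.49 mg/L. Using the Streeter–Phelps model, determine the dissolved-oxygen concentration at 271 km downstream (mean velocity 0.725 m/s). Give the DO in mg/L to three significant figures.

DO ≈ 0.967 mg/L

Travel time t = x/v = 271 km / (0.725 m/s) = 271000 m / 0.725 m/s = 373800 s = 4.326 d.
k_d L₀/(k_2−k_d) = 0.121×33.7/(0.235−0.121) = 4.078/0.1140 = 35.77 mg/L.
e^(−k_d t) = e^(−0.121×4.326) = 0.5925; e^(−k_2 t) = e^(−0.235×4.326) = 0.3618.
D = 35.77 × (0.5925 − 0.3618) + 0.753 × 0.3618 = 8.251 + 0.2724 = 8.523 mg/L.
DO = C_s − D = 9.49 − 8.523 = 0.9670 mg/L.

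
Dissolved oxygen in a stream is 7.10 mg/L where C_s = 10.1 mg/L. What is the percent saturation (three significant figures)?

% saturation = C/C_s × 100 = 7.10/10.1 × 100 = 70.3 %.

70.3 % saturation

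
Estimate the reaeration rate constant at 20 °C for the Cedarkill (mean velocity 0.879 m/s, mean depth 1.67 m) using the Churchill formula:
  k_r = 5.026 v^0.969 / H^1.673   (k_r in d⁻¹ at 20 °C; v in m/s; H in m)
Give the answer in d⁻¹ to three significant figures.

k_r = 5.026 × 0.879^0.969 / 1.67^1.673 = 5.026 × 0.8825 / 2.358 = 1.881 d⁻¹.

k_r ≈ 1.88 d⁻¹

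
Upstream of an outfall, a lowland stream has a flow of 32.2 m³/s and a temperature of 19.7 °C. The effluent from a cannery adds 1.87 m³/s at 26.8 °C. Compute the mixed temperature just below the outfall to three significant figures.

20.1 °C

Flow-weighted mixing: C = (Q_r C_r + Q_w C_w)/(Q_r + Q_w)
= (32.2×19.7 + 1.87×26.8)/(32.2 + 1.87) = 684.5/34.07 = 20.09 °C.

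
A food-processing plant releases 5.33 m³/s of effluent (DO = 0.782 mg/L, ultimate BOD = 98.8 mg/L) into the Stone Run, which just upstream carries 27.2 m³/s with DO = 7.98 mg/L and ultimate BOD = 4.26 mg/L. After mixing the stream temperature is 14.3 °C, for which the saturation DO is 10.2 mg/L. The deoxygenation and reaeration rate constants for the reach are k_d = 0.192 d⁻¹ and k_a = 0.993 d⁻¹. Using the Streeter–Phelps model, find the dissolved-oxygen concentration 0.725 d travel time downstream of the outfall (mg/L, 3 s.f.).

Mixed DO = (27.2×7.98 + 5.33×0.782)/(27.2+5.33) = 221.2/32.53 = 6.801 mg/L.
Mixed L₀ = (27.2×4.26 + 5.33×98.8)/(32.53) = 642.5/32.53 = 19.75 mg/L.
Initial deficit D₀ = C_s − DO₀ = 10.2 − 6.801 = 3.399 mg/L.
D(0.725) = [0.192×19.75/(0.993−0.192)](e^(−0.192×0.725) − e^(−0.993×0.725)) + 3.399 e^(−0.993×0.725)
= 4.734 × (0.8701 − 0.4868) + 3.399 × 0.4868 = 3.469 mg/L.
DO = 10.2 − 3.469 = 6.731 mg/L.

DO ≈ 6.73 mg/L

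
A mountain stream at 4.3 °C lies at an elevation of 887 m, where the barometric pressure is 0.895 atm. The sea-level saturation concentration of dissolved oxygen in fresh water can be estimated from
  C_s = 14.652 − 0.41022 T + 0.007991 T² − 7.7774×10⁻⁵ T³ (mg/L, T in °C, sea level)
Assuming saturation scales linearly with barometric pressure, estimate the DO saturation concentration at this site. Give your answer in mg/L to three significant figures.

At sea level: C_s = 14.652 − 0.41022×4.3 + 0.007991×4.3² − 7.7774×10⁻⁵×4.3³ = 13.03 mg/L.
Pressure correction: C_s' = 13.03 × 0.895 = 11.66 mg/L.

C_s ≈ 11.7 mg/L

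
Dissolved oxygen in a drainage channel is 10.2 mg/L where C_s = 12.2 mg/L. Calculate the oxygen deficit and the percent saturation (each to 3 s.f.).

D ≈ 2.00 mg/L; 83.6 % saturation

D = C_s − C = 12.2 − 10.2 = 2.00 mg/L.
% saturation = 10.2/12.2 × 100 = 83.6 %.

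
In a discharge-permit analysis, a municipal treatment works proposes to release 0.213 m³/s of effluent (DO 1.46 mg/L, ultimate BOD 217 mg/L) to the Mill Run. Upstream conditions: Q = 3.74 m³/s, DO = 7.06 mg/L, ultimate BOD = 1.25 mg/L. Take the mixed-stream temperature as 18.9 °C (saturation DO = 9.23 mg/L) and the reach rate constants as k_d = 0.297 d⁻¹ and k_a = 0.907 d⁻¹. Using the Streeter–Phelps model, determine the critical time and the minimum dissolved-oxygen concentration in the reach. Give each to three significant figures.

Mixed DO = (3.74×7.06 + 0.213×1.46)/(3.74+0.213) = 26.72/3.953 = 6.758 mg/L.
Mixed L₀ = (3.74×1.25 + 0.213×217)/(3.953) = 50.90/3.953 = 12.88 mg/L.
Initial deficit D₀ = C_s − DO₀ = 9.23 − 6.758 = 2.472 mg/L.
t_c = (1/0.6100) ln[(0.907/0.297)(1 − 2.472×0.6100/(0.297×12.88))] = 1.639 × ln(1.850) = 1.008 d.
D_c = (0.297/0.907) × 12.88 × e^(−0.297×1.008) = 0.3275 × 12.88 × 0.7412 = 3.125 mg/L.
Minimum DO = 9.23 − 3.125 = 6.105 mg/L.

t_c ≈ 1.01 d; minimum DO ≈ 6.10 mg/L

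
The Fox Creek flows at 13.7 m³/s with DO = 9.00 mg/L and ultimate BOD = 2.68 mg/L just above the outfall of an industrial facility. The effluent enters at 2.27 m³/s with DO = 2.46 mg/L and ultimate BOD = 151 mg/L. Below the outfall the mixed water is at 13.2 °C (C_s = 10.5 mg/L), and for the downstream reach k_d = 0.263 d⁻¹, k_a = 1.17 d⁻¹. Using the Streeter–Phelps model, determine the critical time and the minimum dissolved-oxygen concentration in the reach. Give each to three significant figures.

t_c ≈ 1.17 d; minimum DO ≈ 6.57 mg/L

Mixed DO = (13.7×9.00 + 2.27×2.46)/(13.7+2.27) = 128.9/15.97 = 8.070 mg/L.
Mixed L₀ = (13.7×2.68 + 2.27×151)/(15.97) = 379.5/15.97 = 23.76 mg/L.
Initial deficit D₀ = C_s − DO₀ = 10.5 − 8.070 = 2.430 mg/L.
t_c = (1/0.9070) ln[(1.17/0.263)(1 − 2.430×0.9070/(0.263×23.76))] = 1.103 × ln(2.880) = 1.166 d.
D_c = (0.263/1.17) × 23.76 × e^(−0.263×1.166) = 0.2248 × 23.76 × 0.7359 = 3.931 mg/L.
Minimum DO = 10.5 − 3.931 = 6.569 mg/L.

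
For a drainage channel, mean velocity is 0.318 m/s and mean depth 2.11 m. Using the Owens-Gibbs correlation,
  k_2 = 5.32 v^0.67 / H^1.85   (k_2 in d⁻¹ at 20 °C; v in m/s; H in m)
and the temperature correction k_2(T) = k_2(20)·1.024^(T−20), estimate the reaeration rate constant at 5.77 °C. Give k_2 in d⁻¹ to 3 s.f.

k_2 ≈ 0.443 d⁻¹

k_2(20) = 5.32 × 0.318^0.67 / 2.11^1.85 = 5.32 × 0.4641 / 3.980 = 0.6203 d⁻¹.
k_2(5.77) = 0.6203 × 1.024^(5.77−20) = 0.6203 × 0.7136 = 0.4426 d⁻¹.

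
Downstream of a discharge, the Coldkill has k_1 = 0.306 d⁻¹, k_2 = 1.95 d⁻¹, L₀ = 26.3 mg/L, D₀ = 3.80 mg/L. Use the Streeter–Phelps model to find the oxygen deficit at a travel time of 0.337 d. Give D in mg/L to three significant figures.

D ≈ 3.85 mg/L

k_1 L₀/(k_2−k_1) = 0.306×26.3/(1.95−0.306) = 8.048/1.644 = 4.895 mg/L.
e^(−k_1 t) = e^(−0.306×0.3370) = 0.9020; e^(−k_2 t) = e^(−1.95×0.3370) = 0.5183.
D = 4.895 × (0.9020 − 0.5183) + 3.80 × 0.5183 = 1.878 + 1.970 = 3.848 mg/L.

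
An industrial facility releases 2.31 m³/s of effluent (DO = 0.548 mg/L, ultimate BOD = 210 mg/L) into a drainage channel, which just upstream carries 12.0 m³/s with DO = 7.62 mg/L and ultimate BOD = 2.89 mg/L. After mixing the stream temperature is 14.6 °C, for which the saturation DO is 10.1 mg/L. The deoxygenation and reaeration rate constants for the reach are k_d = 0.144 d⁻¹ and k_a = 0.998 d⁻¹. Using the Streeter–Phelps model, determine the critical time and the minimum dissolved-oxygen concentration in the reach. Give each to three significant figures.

t_c ≈ 1.22 d; minimum DO ≈ 5.70 mg/L

Mixed DO = (12.0×7.62 + 2.31×0.548)/(12.0+2.31) = 92.71/14.31 = 6.478 mg/L.
Mixed L₀ = (12.0×2.89 + 2.31×210)/(14.31) = 519.8/14.31 = 36.32 mg/L.
Initial deficit D₀ = C_s − DO₀ = 10.1 − 6.478 = 3.622 mg/L.
t_c = (1/0.8540) ln[(0.998/0.144)(1 − 3.622×0.8540/(0.144×36.32))] = 1.171 × ln(2.832) = 1.219 d.
D_c = (0.144/0.998) × 36.32 × e^(−0.144×1.219) = 0.1443 × 36.32 × 0.8390 = 4.397 mg/L.
Minimum DO = 10.1 − 4.397 = 5.703 mg/L.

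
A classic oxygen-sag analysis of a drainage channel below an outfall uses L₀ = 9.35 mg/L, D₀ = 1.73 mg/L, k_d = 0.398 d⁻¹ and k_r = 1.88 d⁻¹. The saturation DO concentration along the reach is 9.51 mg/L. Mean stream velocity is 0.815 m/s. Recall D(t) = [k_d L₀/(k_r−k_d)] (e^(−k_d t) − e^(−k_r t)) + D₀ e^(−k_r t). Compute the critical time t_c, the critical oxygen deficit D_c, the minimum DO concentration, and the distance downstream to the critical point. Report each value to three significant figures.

t_c ≈ 0.260 d; D_c ≈ 1.79 mg/L; min DO ≈ 7.72 mg/L; x_c ≈ 18.3 km

With k_r/k_d = 4.724 and 1 − D₀(k_r−k_d)/(k_d L₀) = 0.3110,
t_c = ln(4.724 × 0.3110) / (1.88 − 0.398) = ln(1.469) / 1.482 = 0.3847/1.482 = 0.2596 d.
L(t_c) = L₀ e^(−k_d t_c) = 9.35 × 0.9018 = 8.432 mg/L, and at the critical point k_r D_c = k_d L, so D_c = (0.398/1.88) × 8.432 = 1.785 mg/L.
Minimum DO = C_s − D_c = 9.51 − 1.785 = 7.725 mg/L.
x_c = v t_c = 0.815 m/s × 0.2596 d × 86400 s/d = 18280 m ≈ 18.3 km.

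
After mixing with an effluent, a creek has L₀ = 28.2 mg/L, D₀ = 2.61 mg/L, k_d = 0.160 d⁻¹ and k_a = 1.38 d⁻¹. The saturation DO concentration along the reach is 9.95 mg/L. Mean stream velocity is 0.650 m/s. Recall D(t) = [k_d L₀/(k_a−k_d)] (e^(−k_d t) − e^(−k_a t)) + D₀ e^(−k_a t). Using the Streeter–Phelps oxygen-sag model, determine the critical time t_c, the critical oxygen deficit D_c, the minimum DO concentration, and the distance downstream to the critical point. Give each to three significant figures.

t_c ≈ 0.763 d; D_c ≈ 2.89 mg/L; min DO ≈ 7.06 mg/L; x_c ≈ 42.9 km

With k_a/k_d = 8.625 and 1 − D₀(k_a−k_d)/(k_d L₀) = 0.2943,
t_c = ln(8.625 × 0.2943) / (1.38 − 0.160) = ln(2.538) / 1.220 = 0.9314/1.220 = 0.7635 d.
L(t_c) = L₀ e^(−k_d t_c) = 28.2 × 0.8850 = 24.96 mg/L, and at the critical point k_a D_c = k_d L, so D_c = (0.160/1.38) × 24.96 = 2.894 mg/L.
Minimum DO = C_s − D_c = 9.95 − 2.894 = 7.056 mg/L.
x_c = v t_c = 0.650 m/s × 0.7635 d × 86400 s/d = 42880 m ≈ 42.9 km.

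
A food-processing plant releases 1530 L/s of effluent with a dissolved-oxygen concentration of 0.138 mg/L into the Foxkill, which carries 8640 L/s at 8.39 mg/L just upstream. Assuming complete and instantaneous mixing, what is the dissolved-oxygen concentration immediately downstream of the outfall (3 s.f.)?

Flow-weighted mixing: C = (Q_r C_r + Q_w C_w)/(Q_r + Q_w)
= (8640×8.39 + 1530×0.138)/(8640 + 1530) = 72700/10170 = 7.149 mg/L.

7.15 mg/L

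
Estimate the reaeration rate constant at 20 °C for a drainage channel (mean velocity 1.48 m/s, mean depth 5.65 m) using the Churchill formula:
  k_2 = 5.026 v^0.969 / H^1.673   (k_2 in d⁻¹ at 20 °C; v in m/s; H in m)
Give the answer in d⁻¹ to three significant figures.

k_2 = 5.026 × 1.48^0.969 / 5.65^1.673 = 5.026 × 1.462 / 18.12 = 0.4055 d⁻¹.

k_2 ≈ 0.406 d⁻¹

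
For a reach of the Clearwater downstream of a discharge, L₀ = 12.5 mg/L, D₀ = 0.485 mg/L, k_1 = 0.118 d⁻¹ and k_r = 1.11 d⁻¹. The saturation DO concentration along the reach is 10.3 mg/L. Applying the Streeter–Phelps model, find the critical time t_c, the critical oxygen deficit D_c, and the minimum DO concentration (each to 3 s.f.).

With k_r/k_1 = 9.407 and 1 − D₀(k_r−k_1)/(k_1 L₀) = 0.6738,
t_c = ln(9.407 × 0.6738) / (1.11 − 0.118) = ln(6.338) / 0.9920 = 1.847/0.9920 = 1.862 d.
D_c = (k_1/k_r) L₀ e^(−k_1 t_c) = (0.118/1.11) × 12.5 × e^(−0.118×1.862) = 0.1063 × 12.5 × 0.8028 = 1.067 mg/L.
Minimum DO = C_s − D_c = 10.3 − 1.067 = 9.233 mg/L.

t_c ≈ 1.86 d; D_c ≈ 1.07 mg/L; min DO ≈ 9.23 mg/L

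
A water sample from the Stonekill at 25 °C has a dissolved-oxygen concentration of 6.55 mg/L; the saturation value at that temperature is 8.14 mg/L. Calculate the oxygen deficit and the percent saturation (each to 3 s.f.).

D = C_s − C = 8.14 − 6.55 = 1.59 mg/L.
% saturation = 6.55/8.14 × 100 = 80.5 %.

D ≈ 1.59 mg/L; 80.5 % saturation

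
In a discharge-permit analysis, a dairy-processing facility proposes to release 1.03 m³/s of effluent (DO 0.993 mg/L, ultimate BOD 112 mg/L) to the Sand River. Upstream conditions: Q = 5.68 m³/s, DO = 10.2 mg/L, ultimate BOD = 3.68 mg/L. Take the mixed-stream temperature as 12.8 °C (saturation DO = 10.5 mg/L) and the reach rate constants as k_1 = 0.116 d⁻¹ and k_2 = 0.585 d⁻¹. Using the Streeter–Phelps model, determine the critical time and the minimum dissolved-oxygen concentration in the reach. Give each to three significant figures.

Mixed DO = (5.68×10.2 + 1.03×0.993)/(5.68+1.03) = 58.96/6.710 = 8.787 mg/L.
Mixed L₀ = (5.68×3.68 + 1.03×112)/(6.710) = 136.3/6.710 = 20.31 mg/L.
Initial deficit D₀ = C_s − DO₀ = 10.5 − 8.787 = 1.713 mg/L.
t_c = (1/0.4690) ln[(0.585/0.116)(1 − 1.713×0.4690/(0.116×20.31))] = 2.132 × ln(3.323) = 2.560 d.
D_c = (0.116/0.585) × 20.31 × e^(−0.116×2.560) = 0.1983 × 20.31 × 0.7430 = 2.992 mg/L.
Minimum DO = 10.5 − 2.992 = 7.508 mg/L.

t_c ≈ 2.56 d; minimum DO ≈ 7.51 mg/L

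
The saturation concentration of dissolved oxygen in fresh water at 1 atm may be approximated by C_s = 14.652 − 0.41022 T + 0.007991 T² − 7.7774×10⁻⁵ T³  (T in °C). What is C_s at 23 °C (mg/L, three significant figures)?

C_s ≈ 8.50 mg/L

C_s = 14.652 − 0.41022×23 + 0.007991×23² − 7.7774×10⁻⁵×23³ = 8.498 mg/L.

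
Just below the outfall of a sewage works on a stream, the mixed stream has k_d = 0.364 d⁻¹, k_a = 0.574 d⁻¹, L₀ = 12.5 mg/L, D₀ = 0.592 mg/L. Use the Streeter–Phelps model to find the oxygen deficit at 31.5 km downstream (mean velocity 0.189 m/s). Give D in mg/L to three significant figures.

D ≈ 3.77 mg/L

Travel time t = x/v = 31.5 km / (0.189 m/s) = 31500 m / 0.189 m/s = 166700 s = 1.929 d.
k_d L₀/(k_a−k_d) = 0.364×12.5/(0.574−0.364) = 4.550/0.2100 = 21.67 mg/L.
e^(−k_d t) = e^(−0.364×1.929) = 0.4955; e^(−k_a t) = e^(−0.574×1.929) = 0.3305.
D = 21.67 × (0.4955 − 0.3305) + 0.592 × 0.3305 = 3.576 + 0.1956 = 3.772 mg/L.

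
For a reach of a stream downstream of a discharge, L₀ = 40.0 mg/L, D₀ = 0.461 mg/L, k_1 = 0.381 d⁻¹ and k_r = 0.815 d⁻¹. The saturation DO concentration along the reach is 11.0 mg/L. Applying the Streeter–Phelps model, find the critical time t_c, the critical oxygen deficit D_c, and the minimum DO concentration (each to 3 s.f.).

t_c ≈ 1.72 d; D_c ≈ 9.70 mg/L; min DO ≈ 1.30 mg/L

t_c = [1/(k_r−k_1)] ln[(k_r/k_1)(1 − D₀(k_r−k_1)/(k_1 L₀))]
= [1/(0.815−0.381)] ln[(0.815/0.381)(1 − 0.461×0.4340/(0.381×40.0))]
= (1/0.4340) ln[2.139 × 0.9869] = 2.304 × ln(2.111) = 2.304 × 0.7472 = 1.722 d.
D_c = (k_1/k_r) L₀ e^(−k_1 t_c) = (0.381/0.815) × 40.0 × e^(−0.381×1.722) = 0.4675 × 40.0 × 0.5190 = 9.704 mg/L.
Minimum DO = C_s − D_c = 11.0 − 9.704 = 1.296 mg/L.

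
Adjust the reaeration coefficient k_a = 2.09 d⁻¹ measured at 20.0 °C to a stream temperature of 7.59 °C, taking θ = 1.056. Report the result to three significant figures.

k_a(T₂) = k_a(T₁) · θ^(T₂−T₁) = 2.09 × 1.056^(7.59−20.0)
= 2.09 × 1.056^-12.4 = 2.09 × 0.5085 = 1.063 d⁻¹.

k_a ≈ 1.06 d⁻¹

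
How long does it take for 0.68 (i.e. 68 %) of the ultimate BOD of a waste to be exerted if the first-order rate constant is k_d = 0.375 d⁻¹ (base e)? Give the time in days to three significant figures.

t ≈ 3.04 d

y/L₀ = 1 − e^(−k_d t) = 0.68 ⇒ e^(−k_d t) = 0.320
t = −ln(0.320) / 0.375 = 1.139 / 0.375 = 3.038 d.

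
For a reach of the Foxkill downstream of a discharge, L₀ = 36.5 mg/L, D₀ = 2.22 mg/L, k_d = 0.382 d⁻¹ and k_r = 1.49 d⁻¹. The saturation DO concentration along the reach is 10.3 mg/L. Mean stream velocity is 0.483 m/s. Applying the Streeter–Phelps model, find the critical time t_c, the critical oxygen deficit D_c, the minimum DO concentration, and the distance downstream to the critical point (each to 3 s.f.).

t_c = [1/(k_r−k_d)] ln[(k_r/k_d)(1 − D₀(k_r−k_d)/(k_d L₀))]
= [1/(1.49−0.382)] ln[(1.49/0.382)(1 − 2.22×1.108/(0.382×36.5))]
= (1/1.108) ln[3.901 × 0.8236] = 0.9025 × ln(3.212) = 0.9025 × 1.167 = 1.053 d.
L(t_c) = L₀ e^(−k_d t_c) = 36.5 × 0.6687 = 24.41 mg/L, and at the critical point k_r D_c = k_d L, so D_c = (0.382/1.49) × 24.41 = 6.258 mg/L.
Minimum DO = C_s − D_c = 10.3 − 6.258 = 4.042 mg/L.
x_c = v t_c = 0.483 m/s × 1.053 d × 86400 s/d = 43950 m ≈ 44.0 km.

t_c ≈ 1.05 d; D_c ≈ 6.26 mg/L; min DO ≈ 4.04 mg/L; x_c ≈ 44.0 km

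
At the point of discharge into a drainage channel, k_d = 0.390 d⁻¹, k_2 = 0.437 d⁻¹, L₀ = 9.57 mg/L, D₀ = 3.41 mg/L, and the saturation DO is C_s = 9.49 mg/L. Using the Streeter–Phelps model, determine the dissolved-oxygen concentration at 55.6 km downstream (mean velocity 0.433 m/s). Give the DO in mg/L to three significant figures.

Travel time t = x/v = 55.6 km / (0.433 m/s) = 55600 m / 0.433 m/s = 128400 s = 1.486 d.
k_d L₀/(k_2−k_d) = 0.390×9.57/(0.437−0.390) = 3.732/0.04700 = 79.41 mg/L.
e^(−k_d t) = e^(−0.390×1.486) = 0.5601; e^(−k_2 t) = e^(−0.437×1.486) = 0.5223.
D = 79.41 × (0.5601 − 0.5223) + 3.41 × 0.5223 = 3.001 + 1.781 = 4.782 mg/L.
DO = C_s − D = 9.49 − 4.782 = 4.708 mg/L.

DO ≈ 4.71 mg/L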